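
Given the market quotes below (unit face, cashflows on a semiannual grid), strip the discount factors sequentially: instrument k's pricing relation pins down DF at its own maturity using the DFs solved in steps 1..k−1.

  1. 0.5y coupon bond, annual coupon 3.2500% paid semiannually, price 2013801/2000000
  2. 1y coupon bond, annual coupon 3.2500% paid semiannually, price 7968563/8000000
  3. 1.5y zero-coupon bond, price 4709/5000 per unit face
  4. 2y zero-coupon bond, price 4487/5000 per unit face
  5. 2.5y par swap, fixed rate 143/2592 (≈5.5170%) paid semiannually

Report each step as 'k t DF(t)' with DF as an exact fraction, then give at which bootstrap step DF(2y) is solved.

step 1 [0.5y] bond c/2=13/800: DF=(2013801/2000000 − 13/800·(0))/(1+13/800) = 2477/2500 ≈ 0.990800
step 2 [1y] bond c/2=13/800: DF=(7968563/8000000 − 13/800·(0.990800))/(1+13/800) = 9643/10000 ≈ 0.964300
step 3 [1.5y] zero: DF = P = 4709/5000 ≈ 0.941800
step 4 [2y] zero: DF = P = 4487/5000 ≈ 0.897400
step 5 [2.5y] swap r/2=143/5184: DF=(1 − 143/5184·(0.990800+0.964300+0.941800+0.897400))/(1+143/5184) = 8713/10000 ≈ 0.871300

1 1/2 2477/2500
2 1 9643/10000
3 3/2 4709/5000
4 2 4487/5000
5 5/2 8713/10000
DF(2y) is solved at step 4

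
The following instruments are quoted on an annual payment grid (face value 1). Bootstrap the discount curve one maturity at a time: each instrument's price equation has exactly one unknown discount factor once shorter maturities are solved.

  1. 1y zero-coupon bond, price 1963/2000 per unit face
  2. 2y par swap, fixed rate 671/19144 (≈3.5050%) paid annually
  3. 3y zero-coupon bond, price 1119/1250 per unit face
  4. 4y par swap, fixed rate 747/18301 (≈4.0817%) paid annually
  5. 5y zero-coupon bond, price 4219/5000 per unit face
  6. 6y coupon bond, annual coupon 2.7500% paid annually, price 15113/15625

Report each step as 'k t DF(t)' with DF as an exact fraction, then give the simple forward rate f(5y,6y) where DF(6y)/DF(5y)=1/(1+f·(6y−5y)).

1 1 1963/2000
2 2 9329/10000
3 3 1119/1250
4 4 4253/5000
5 5 4219/5000
6 6 513/625
f(5y,6y) = ((4219/5000)/(513/625) − 1)/(1) = 115/4104 ≈ 2.8021%

step 1 [1y] zero: DF = P = 1963/2000 ≈ 0.981500
step 2 [2y] swap r/1=671/19144: DF=(1 − 671/19144·(0.981500))/(1+671/19144) = 9329/10000 ≈ 0.932900
step 3 [3y] zero: DF = P = 1119/1250 ≈ 0.895200
step 4 [4y] swap r/1=747/18301: DF=(1 − 747/18301·(0.981500+0.932900+0.895200))/(1+747/18301) = 4253/5000 ≈ 0.850600
step 5 [5y] zero: DF = P = 4219/5000 ≈ 0.843800
step 6 [6y] bond c/1=11/400: DF=(15113/15625 − 11/400·(0.981500+0.932900+0.895200+0.850600+0.843800))/(1+11/400) = 513/625 ≈ 0.820800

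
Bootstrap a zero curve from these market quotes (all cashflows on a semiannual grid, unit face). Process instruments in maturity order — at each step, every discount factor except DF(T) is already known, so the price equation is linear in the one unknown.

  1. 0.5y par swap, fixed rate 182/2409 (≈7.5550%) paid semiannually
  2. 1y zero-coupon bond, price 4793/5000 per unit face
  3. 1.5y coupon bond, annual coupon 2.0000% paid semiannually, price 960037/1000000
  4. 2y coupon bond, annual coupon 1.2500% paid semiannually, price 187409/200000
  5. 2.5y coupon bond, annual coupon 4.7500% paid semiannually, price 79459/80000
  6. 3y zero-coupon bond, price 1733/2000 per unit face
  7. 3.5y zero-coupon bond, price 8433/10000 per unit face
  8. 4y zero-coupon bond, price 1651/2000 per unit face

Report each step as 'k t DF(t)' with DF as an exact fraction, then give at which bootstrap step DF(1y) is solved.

1 1/2 2409/2500
2 1 4793/5000
3 3/2 1863/2000
4 2 1827/2000
5 5/2 2207/2500
6 3 1733/2000
7 7/2 8433/10000
8 4 1651/2000
DF(1y) is solved at step 2

step 1 [0.5y] swap r/2=91/2409: DF=(1 − 91/2409·(0))/(1+91/2409) = 2409/2500 ≈ 0.963600
step 2 [1y] zero: DF = P = 4793/5000 ≈ 0.958600
step 3 [1.5y] bond c/2=1/100: DF=(960037/1000000 − 1/100·(0.963600+0.958600))/(1+1/100) = 1863/2000 ≈ 0.931500
step 4 [2y] bond c/2=1/160: DF=(187409/200000 − 1/160·(0.963600+0.958600+0.931500))/(1+1/160) = 1827/2000 ≈ 0.913500
step 5 [2.5y] bond c/2=19/800: DF=(79459/80000 − 19/800·(0.963600+0.958600+0.931500+0.913500))/(1+19/800) = 2207/2500 ≈ 0.882800
step 6 [3y] zero: DF = P = 1733/2000 ≈ 0.866500
step 7 [3.5y] zero: DF = P = 8433/10000 ≈ 0.843300
step 8 [4y] zero: DF = P = 1651/2000 ≈ 0.825500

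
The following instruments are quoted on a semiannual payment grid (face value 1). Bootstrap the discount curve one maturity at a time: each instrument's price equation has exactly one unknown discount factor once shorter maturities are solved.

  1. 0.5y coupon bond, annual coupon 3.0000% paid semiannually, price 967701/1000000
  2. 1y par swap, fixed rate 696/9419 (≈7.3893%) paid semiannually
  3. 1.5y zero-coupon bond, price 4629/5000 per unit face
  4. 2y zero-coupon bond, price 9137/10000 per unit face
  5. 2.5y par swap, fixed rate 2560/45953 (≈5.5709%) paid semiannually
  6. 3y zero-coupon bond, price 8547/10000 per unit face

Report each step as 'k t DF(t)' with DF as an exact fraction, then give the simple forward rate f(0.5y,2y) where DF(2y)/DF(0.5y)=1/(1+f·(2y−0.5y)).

1 1/2 4767/5000
2 1 1163/1250
3 3/2 4629/5000
4 2 9137/10000
5 5/2 109/125
6 3 8547/10000
f(0.5y,2y) = ((4767/5000)/(9137/10000) − 1)/(3/2) = 794/27411 ≈ 2.8966%

step 1 [0.5y] bond c/2=3/200: DF=(967701/1000000 − 3/200·(0))/(1+3/200) = 4767/5000 ≈ 0.953400
step 2 [1y] swap r/2=348/9419: DF=(1 − 348/9419·(0.953400))/(1+348/9419) = 1163/1250 ≈ 0.930400
step 3 [1.5y] zero: DF = P = 4629/5000 ≈ 0.925800
step 4 [2y] zero: DF = P = 9137/10000 ≈ 0.913700
step 5 [2.5y] swap r/2=1280/45953: DF=(1 − 1280/45953·(0.953400+0.930400+0.925800+0.913700))/(1+1280/45953) = 109/125 ≈ 0.872000
step 6 [3y] zero: DF = P = 8547/10000 ≈ 0.854700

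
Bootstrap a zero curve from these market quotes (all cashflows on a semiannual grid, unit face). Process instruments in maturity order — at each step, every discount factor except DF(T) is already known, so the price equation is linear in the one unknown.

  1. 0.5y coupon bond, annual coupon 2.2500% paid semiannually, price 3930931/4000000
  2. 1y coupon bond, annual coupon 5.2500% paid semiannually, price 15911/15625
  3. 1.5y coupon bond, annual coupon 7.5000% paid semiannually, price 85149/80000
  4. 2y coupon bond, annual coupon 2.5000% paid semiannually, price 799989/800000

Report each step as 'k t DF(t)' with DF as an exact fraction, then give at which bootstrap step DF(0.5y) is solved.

step 1 [0.5y] bond c/2=9/800: DF=(3930931/4000000 − 9/800·(0))/(1+9/800) = 4859/5000 ≈ 0.971800
step 2 [1y] bond c/2=21/800: DF=(15911/15625 − 21/800·(0.971800))/(1+21/800) = 4837/5000 ≈ 0.967400
step 3 [1.5y] bond c/2=3/80: DF=(85149/80000 − 3/80·(0.971800+0.967400))/(1+3/80) = 4779/5000 ≈ 0.955800
step 4 [2y] bond c/2=1/80: DF=(799989/800000 − 1/80·(0.971800+0.967400+0.955800))/(1+1/80) = 9519/10000 ≈ 0.951900

1 1/2 4859/5000
2 1 4837/5000
3 3/2 4779/5000
4 2 9519/10000
DF(0.5y) is solved at step 1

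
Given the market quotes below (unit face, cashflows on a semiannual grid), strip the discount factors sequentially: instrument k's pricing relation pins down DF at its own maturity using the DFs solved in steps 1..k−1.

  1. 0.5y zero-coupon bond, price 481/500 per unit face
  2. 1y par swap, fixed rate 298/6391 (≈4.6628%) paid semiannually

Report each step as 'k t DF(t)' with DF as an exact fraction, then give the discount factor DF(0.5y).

step 1 [0.5y] zero: DF = P = 481/500 ≈ 0.962000
step 2 [1y] swap r/2=149/6391: DF=(1 − 149/6391·(0.962000))/(1+149/6391) = 9553/10000 ≈ 0.955300

1 1/2 481/500
2 1 9553/10000
DF(0.5y) = 481/500 ≈ 0.962000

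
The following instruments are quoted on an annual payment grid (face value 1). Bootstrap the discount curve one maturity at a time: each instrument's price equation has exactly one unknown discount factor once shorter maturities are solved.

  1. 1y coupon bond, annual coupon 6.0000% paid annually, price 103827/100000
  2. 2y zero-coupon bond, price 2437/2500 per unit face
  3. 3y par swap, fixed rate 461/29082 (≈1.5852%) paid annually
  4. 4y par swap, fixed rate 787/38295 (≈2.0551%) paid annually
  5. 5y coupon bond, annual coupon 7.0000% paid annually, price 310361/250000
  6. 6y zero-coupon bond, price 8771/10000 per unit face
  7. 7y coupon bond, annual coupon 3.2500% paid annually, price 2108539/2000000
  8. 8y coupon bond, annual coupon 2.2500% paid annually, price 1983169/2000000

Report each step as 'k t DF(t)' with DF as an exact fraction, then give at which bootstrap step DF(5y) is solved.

step 1 [1y] bond c/1=3/50: DF=(103827/100000 − 3/50·(0))/(1+3/50) = 1959/2000 ≈ 0.979500
step 2 [2y] zero: DF = P = 2437/2500 ≈ 0.974800
step 3 [3y] swap r/1=461/29082: DF=(1 − 461/29082·(0.979500+0.974800))/(1+461/29082) = 9539/10000 ≈ 0.953900
step 4 [4y] swap r/1=787/38295: DF=(1 − 787/38295·(0.979500+0.974800+0.953900))/(1+787/38295) = 9213/10000 ≈ 0.921300
step 5 [5y] bond c/1=7/100: DF=(310361/250000 − 7/100·(0.979500+0.974800+0.953900+0.921300))/(1+7/100) = 9097/10000 ≈ 0.909700
step 6 [6y] zero: DF = P = 8771/10000 ≈ 0.877100
step 7 [7y] bond c/1=13/400: DF=(2108539/2000000 − 13/400·(0.979500+0.974800+0.953900+0.921300+0.909700+0.877100))/(1+13/400) = 8443/10000 ≈ 0.844300
step 8 [8y] bond c/1=9/400: DF=(1983169/2000000 − 9/400·(0.979500+0.974800+0.953900+0.921300+0.909700+0.877100+0.844300))/(1+9/400) = 2069/2500 ≈ 0.827600

1 1 1959/2000
2 2 2437/2500
3 3 9539/10000
4 4 9213/10000
5 5 9097/10000
6 6 8771/10000
7 7 8443/10000
8 8 2069/2500
DF(5y) is solved at step 5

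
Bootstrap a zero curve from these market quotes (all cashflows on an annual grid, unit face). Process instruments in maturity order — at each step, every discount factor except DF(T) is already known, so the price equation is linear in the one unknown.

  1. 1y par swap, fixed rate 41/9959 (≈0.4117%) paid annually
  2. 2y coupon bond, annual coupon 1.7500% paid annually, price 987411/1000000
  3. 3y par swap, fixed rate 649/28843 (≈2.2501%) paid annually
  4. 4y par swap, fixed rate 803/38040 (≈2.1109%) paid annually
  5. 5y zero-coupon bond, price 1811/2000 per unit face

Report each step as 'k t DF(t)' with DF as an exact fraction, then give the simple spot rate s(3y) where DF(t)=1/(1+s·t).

step 1 [1y] swap r/1=41/9959: DF=(1 − 41/9959·(0))/(1+41/9959) = 9959/10000 ≈ 0.995900
step 2 [2y] bond c/1=7/400: DF=(987411/1000000 − 7/400·(0.995900))/(1+7/400) = 9533/10000 ≈ 0.953300
step 3 [3y] swap r/1=649/28843: DF=(1 − 649/28843·(0.995900+0.953300))/(1+649/28843) = 9351/10000 ≈ 0.935100
step 4 [4y] swap r/1=803/38040: DF=(1 − 803/38040·(0.995900+0.953300+0.935100))/(1+803/38040) = 9197/10000 ≈ 0.919700
step 5 [5y] zero: DF = P = 1811/2000 ≈ 0.905500

1 1 9959/10000
2 2 9533/10000
3 3 9351/10000
4 4 9197/10000
5 5 1811/2000
s(3y) = (1/(9351/10000) − 1)/(3) = 649/28053 ≈ 2.3135%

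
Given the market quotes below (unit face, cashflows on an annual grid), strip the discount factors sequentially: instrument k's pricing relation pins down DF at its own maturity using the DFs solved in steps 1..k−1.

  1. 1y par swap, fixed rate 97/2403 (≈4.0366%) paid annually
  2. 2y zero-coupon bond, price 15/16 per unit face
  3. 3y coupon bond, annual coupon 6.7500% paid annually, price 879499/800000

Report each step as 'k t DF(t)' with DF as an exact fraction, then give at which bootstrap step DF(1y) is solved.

step 1 [1y] swap r/1=97/2403: DF=(1 − 97/2403·(0))/(1+97/2403) = 2403/2500 ≈ 0.961200
step 2 [2y] zero: DF = P = 15/16 ≈ 0.937500
step 3 [3y] bond c/1=27/400: DF=(879499/800000 − 27/400·(0.961200+0.937500))/(1+27/400) = 4549/5000 ≈ 0.909800

1 1 2403/2500
2 2 15/16
3 3 4549/5000
DF(1y) is solved at step 1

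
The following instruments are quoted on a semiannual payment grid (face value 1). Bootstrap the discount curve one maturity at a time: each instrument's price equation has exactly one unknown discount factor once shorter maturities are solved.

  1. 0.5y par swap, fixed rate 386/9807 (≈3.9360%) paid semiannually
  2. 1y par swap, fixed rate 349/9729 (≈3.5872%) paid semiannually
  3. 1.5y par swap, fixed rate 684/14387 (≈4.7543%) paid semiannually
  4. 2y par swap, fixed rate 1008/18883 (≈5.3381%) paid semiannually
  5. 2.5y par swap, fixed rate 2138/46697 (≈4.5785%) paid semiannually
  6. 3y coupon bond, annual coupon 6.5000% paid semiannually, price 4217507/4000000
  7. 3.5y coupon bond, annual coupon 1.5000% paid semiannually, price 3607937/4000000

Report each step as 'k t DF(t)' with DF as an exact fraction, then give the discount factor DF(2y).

step 1 [0.5y] swap r/2=193/9807: DF=(1 − 193/9807·(0))/(1+193/9807) = 9807/10000 ≈ 0.980700
step 2 [1y] swap r/2=349/19458: DF=(1 − 349/19458·(0.980700))/(1+349/19458) = 9651/10000 ≈ 0.965100
step 3 [1.5y] swap r/2=342/14387: DF=(1 − 342/14387·(0.980700+0.965100))/(1+342/14387) = 2329/2500 ≈ 0.931600
step 4 [2y] swap r/2=504/18883: DF=(1 − 504/18883·(0.980700+0.965100+0.931600))/(1+504/18883) = 562/625 ≈ 0.899200
step 5 [2.5y] swap r/2=1069/46697: DF=(1 − 1069/46697·(0.980700+0.965100+0.931600+0.899200))/(1+1069/46697) = 8931/10000 ≈ 0.893100
step 6 [3y] bond c/2=13/400: DF=(4217507/4000000 − 13/400·(0.980700+0.965100+0.931600+0.899200+0.893100))/(1+13/400) = 4371/5000 ≈ 0.874200
step 7 [3.5y] bond c/2=3/400: DF=(3607937/4000000 − 3/400·(0.980700+0.965100+0.931600+0.899200+0.893100+0.874200))/(1+3/400) = 427/500 ≈ 0.854000

1 1/2 9807/10000
2 1 9651/10000
3 3/2 2329/2500
4 2 562/625
5 5/2 8931/10000
6 3 4371/5000
7 7/2 427/500
DF(2y) = 562/625 ≈ 0.899200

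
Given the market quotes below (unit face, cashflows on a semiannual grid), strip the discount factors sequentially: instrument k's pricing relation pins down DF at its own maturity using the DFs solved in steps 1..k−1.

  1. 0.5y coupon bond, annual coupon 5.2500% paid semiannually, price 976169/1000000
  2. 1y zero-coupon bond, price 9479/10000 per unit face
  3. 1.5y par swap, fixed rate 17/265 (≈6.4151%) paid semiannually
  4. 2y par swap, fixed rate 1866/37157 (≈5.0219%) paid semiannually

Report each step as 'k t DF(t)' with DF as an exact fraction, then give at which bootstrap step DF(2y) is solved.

1 1/2 1189/1250
2 1 9479/10000
3 3/2 9099/10000
4 2 9067/10000
DF(2y) is solved at step 4

step 1 [0.5y] bond c/2=21/800: DF=(976169/1000000 − 21/800·(0))/(1+21/800) = 1189/1250 ≈ 0.951200
step 2 [1y] zero: DF = P = 9479/10000 ≈ 0.947900
step 3 [1.5y] swap r/2=17/530: DF=(1 − 17/530·(0.951200+0.947900))/(1+17/530) = 9099/10000 ≈ 0.909900
step 4 [2y] swap r/2=933/37157: DF=(1 − 933/37157·(0.951200+0.947900+0.909900))/(1+933/37157) = 9067/10000 ≈ 0.906700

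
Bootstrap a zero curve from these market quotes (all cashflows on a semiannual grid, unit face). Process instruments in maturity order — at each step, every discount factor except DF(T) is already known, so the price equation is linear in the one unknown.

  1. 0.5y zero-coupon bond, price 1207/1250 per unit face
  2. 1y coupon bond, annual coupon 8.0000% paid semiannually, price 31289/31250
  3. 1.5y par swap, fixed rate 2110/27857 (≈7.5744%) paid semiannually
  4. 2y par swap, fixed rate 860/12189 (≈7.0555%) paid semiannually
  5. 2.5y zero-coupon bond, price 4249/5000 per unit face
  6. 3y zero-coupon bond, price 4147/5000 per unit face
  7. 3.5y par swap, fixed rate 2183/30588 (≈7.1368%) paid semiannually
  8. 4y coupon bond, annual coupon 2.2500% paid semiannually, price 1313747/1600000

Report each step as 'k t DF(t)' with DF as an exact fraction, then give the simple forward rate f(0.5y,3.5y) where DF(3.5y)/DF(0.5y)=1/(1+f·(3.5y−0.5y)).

1 1/2 1207/1250
2 1 1157/1250
3 3/2 1789/2000
4 2 871/1000
5 5/2 4249/5000
6 3 4147/5000
7 7/2 7817/10000
8 4 7439/10000
f(0.5y,3.5y) = ((1207/1250)/(7817/10000) − 1)/(3) = 613/7817 ≈ 7.8419%

step 1 [0.5y] zero: DF = P = 1207/1250 ≈ 0.965600
step 2 [1y] bond c/2=1/25: DF=(31289/31250 − 1/25·(0.965600))/(1+1/25) = 1157/1250 ≈ 0.925600
step 3 [1.5y] swap r/2=1055/27857: DF=(1 − 1055/27857·(0.965600+0.925600))/(1+1055/27857) = 1789/2000 ≈ 0.894500
step 4 [2y] swap r/2=430/12189: DF=(1 − 430/12189·(0.965600+0.925600+0.894500))/(1+430/12189) = 871/1000 ≈ 0.871000
step 5 [2.5y] zero: DF = P = 4249/5000 ≈ 0.849800
step 6 [3y] zero: DF = P = 4147/5000 ≈ 0.829400
step 7 [3.5y] swap r/2=2183/61176: DF=(1 − 2183/61176·(0.965600+0.925600+0.894500+0.871000+0.849800+0.829400))/(1+2183/61176) = 7817/10000 ≈ 0.781700
step 8 [4y] bond c/2=9/800: DF=(1313747/1600000 − 9/800·(0.965600+0.925600+0.894500+0.871000+0.849800+0.829400+0.781700))/(1+9/800) = 7439/10000 ≈ 0.743900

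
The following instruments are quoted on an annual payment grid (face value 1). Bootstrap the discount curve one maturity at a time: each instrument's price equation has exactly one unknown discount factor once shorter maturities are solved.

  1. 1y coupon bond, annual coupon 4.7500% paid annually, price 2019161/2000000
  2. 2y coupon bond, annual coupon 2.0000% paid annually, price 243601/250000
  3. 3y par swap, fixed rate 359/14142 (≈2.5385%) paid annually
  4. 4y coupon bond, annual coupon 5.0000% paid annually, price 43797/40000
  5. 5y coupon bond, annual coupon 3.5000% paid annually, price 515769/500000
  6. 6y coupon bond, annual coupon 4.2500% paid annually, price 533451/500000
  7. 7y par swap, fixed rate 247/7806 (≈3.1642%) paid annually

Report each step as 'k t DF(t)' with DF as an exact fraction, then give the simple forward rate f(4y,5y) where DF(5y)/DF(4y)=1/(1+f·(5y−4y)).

1 1 4819/5000
2 2 2341/2500
3 3 4641/5000
4 4 9081/10000
5 5 8703/10000
6 6 2089/2500
7 7 1003/1250
f(4y,5y) = ((9081/10000)/(8703/10000) − 1)/(1) = 42/967 ≈ 4.3433%

step 1 [1y] bond c/1=19/400: DF=(2019161/2000000 − 19/400·(0))/(1+19/400) = 4819/5000 ≈ 0.963800
step 2 [2y] bond c/1=1/50: DF=(243601/250000 − 1/50·(0.963800))/(1+1/50) = 2341/2500 ≈ 0.936400
step 3 [3y] swap r/1=359/14142: DF=(1 − 359/14142·(0.963800+0.936400))/(1+359/14142) = 4641/5000 ≈ 0.928200
step 4 [4y] bond c/1=1/20: DF=(43797/40000 − 1/20·(0.963800+0.936400+0.928200))/(1+1/20) = 9081/10000 ≈ 0.908100
step 5 [5y] bond c/1=7/200: DF=(515769/500000 − 7/200·(0.963800+0.936400+0.928200+0.908100))/(1+7/200) = 8703/10000 ≈ 0.870300
step 6 [6y] bond c/1=17/400: DF=(533451/500000 − 17/400·(0.963800+0.936400+0.928200+0.908100+0.870300))/(1+17/400) = 2089/2500 ≈ 0.835600
step 7 [7y] swap r/1=247/7806: DF=(1 − 247/7806·(0.963800+0.936400+0.928200+0.908100+0.870300+0.835600))/(1+247/7806) = 1003/1250 ≈ 0.802400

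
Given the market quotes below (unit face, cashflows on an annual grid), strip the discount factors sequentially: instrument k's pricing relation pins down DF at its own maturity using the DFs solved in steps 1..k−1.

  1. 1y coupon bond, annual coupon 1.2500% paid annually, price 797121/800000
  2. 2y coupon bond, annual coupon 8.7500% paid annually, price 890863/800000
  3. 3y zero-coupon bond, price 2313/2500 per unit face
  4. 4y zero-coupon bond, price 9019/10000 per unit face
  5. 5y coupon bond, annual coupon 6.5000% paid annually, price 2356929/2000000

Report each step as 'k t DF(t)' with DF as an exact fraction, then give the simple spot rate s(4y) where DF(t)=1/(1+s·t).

step 1 [1y] bond c/1=1/80: DF=(797121/800000 − 1/80·(0))/(1+1/80) = 9841/10000 ≈ 0.984100
step 2 [2y] bond c/1=7/80: DF=(890863/800000 − 7/80·(0.984100))/(1+7/80) = 1181/1250 ≈ 0.944800
step 3 [3y] zero: DF = P = 2313/2500 ≈ 0.925200
step 4 [4y] zero: DF = P = 9019/10000 ≈ 0.901900
step 5 [5y] bond c/1=13/200: DF=(2356929/2000000 − 13/200·(0.984100+0.944800+0.925200+0.901900))/(1+13/200) = 8773/10000 ≈ 0.877300

1 1 9841/10000
2 2 1181/1250
3 3 2313/2500
4 4 9019/10000
5 5 8773/10000
s(4y) = (1/(9019/10000) − 1)/(4) = 981/36076 ≈ 2.7193%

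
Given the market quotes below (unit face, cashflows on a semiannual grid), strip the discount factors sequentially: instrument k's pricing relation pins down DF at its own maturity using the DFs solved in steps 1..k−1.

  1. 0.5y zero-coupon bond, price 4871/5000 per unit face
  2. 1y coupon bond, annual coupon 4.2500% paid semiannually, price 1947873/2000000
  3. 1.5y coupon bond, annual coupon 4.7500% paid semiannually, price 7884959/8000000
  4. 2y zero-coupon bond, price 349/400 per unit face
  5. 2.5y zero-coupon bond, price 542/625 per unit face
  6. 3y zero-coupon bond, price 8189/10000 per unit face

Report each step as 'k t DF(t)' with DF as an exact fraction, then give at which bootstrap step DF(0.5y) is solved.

1 1/2 4871/5000
2 1 4667/5000
3 3/2 1837/2000
4 2 349/400
5 5/2 542/625
6 3 8189/10000
DF(0.5y) is solved at step 1

step 1 [0.5y] zero: DF = P = 4871/5000 ≈ 0.974200
step 2 [1y] bond c/2=17/800: DF=(1947873/2000000 − 17/800·(0.974200))/(1+17/800) = 4667/5000 ≈ 0.933400
step 3 [1.5y] bond c/2=19/800: DF=(7884959/8000000 − 19/800·(0.974200+0.933400))/(1+19/800) = 1837/2000 ≈ 0.918500
step 4 [2y] zero: DF = P = 349/400 ≈ 0.872500
step 5 [2.5y] zero: DF = P = 542/625 ≈ 0.867200
step 6 [3y] zero: DF = P = 8189/10000 ≈ 0.818900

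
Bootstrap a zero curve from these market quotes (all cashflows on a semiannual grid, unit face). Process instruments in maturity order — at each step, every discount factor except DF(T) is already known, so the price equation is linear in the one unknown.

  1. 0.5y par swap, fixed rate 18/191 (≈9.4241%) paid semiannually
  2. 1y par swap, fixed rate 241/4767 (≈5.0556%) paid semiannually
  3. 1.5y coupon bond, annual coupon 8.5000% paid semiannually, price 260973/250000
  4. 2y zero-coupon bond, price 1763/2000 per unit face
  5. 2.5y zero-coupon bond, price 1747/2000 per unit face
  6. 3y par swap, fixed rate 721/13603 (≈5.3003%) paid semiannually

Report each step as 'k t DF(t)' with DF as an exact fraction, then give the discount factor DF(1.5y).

step 1 [0.5y] swap r/2=9/191: DF=(1 − 9/191·(0))/(1+9/191) = 191/200 ≈ 0.955000
step 2 [1y] swap r/2=241/9534: DF=(1 − 241/9534·(0.955000))/(1+241/9534) = 4759/5000 ≈ 0.951800
step 3 [1.5y] bond c/2=17/400: DF=(260973/250000 − 17/400·(0.955000+0.951800))/(1+17/400) = 2309/2500 ≈ 0.923600
step 4 [2y] zero: DF = P = 1763/2000 ≈ 0.881500
step 5 [2.5y] zero: DF = P = 1747/2000 ≈ 0.873500
step 6 [3y] swap r/2=721/27206: DF=(1 − 721/27206·(0.955000+0.951800+0.923600+0.881500+0.873500))/(1+721/27206) = 4279/5000 ≈ 0.855800

1 1/2 191/200
2 1 4759/5000
3 3/2 2309/2500
4 2 1763/2000
5 5/2 1747/2000
6 3 4279/5000
DF(1.5y) = 2309/2500 ≈ 0.923600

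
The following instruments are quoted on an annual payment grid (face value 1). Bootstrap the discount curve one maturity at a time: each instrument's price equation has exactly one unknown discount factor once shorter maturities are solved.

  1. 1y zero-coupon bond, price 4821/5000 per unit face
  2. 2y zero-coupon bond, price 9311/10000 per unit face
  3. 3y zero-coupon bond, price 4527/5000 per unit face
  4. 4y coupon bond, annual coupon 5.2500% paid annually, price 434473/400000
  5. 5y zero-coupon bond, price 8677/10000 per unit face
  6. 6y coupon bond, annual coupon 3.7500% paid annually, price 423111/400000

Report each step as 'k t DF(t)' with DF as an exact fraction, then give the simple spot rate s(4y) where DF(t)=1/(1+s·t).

1 1 4821/5000
2 2 9311/10000
3 3 4527/5000
4 4 8923/10000
5 5 8677/10000
6 6 8547/10000
s(4y) = (1/(8923/10000) − 1)/(4) = 1077/35692 ≈ 3.0175%

step 1 [1y] zero: DF = P = 4821/5000 ≈ 0.964200
step 2 [2y] zero: DF = P = 9311/10000 ≈ 0.931100
step 3 [3y] zero: DF = P = 4527/5000 ≈ 0.905400
step 4 [4y] bond c/1=21/400: DF=(434473/400000 − 21/400·(0.964200+0.931100+0.905400))/(1+21/400) = 8923/10000 ≈ 0.892300
step 5 [5y] zero: DF = P = 8677/10000 ≈ 0.867700
step 6 [6y] bond c/1=3/80: DF=(423111/400000 − 3/80·(0.964200+0.931100+0.905400+0.892300+0.867700))/(1+3/80) = 8547/10000 ≈ 0.854700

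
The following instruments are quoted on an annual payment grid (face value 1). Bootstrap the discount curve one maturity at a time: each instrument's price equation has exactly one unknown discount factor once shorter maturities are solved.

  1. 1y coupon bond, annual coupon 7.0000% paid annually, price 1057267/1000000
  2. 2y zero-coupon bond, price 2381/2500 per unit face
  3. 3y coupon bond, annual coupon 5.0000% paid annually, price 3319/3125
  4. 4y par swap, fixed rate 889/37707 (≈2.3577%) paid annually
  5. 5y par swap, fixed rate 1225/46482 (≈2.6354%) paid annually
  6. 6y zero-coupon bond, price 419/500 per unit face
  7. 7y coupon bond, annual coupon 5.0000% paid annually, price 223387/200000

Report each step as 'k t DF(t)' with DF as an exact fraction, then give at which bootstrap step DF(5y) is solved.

step 1 [1y] bond c/1=7/100: DF=(1057267/1000000 − 7/100·(0))/(1+7/100) = 9881/10000 ≈ 0.988100
step 2 [2y] zero: DF = P = 2381/2500 ≈ 0.952400
step 3 [3y] bond c/1=1/20: DF=(3319/3125 − 1/20·(0.988100+0.952400))/(1+1/20) = 9191/10000 ≈ 0.919100
step 4 [4y] swap r/1=889/37707: DF=(1 − 889/37707·(0.988100+0.952400+0.919100))/(1+889/37707) = 9111/10000 ≈ 0.911100
step 5 [5y] swap r/1=1225/46482: DF=(1 − 1225/46482·(0.988100+0.952400+0.919100+0.911100))/(1+1225/46482) = 351/400 ≈ 0.877500
step 6 [6y] zero: DF = P = 419/500 ≈ 0.838000
step 7 [7y] bond c/1=1/20: DF=(223387/200000 − 1/20·(0.988100+0.952400+0.919100+0.911100+0.877500+0.838000))/(1+1/20) = 321/400 ≈ 0.802500

1 1 9881/10000
2 2 2381/2500
3 3 9191/10000
4 4 9111/10000
5 5 351/400
6 6 419/500
7 7 321/400
DF(5y) is solved at step 5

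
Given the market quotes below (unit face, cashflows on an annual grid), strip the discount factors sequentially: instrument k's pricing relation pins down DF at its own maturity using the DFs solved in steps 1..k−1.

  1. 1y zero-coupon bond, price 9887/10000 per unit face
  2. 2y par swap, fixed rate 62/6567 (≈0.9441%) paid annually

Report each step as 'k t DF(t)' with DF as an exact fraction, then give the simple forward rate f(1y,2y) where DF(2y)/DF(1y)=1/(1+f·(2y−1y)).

1 1 9887/10000
2 2 4907/5000
f(1y,2y) = ((9887/10000)/(4907/5000) − 1)/(1) = 73/9814 ≈ 0.7438%

step 1 [1y] zero: DF = P = 9887/10000 ≈ 0.988700
step 2 [2y] swap r/1=62/6567: DF=(1 − 62/6567·(0.988700))/(1+62/6567) = 4907/5000 ≈ 0.981400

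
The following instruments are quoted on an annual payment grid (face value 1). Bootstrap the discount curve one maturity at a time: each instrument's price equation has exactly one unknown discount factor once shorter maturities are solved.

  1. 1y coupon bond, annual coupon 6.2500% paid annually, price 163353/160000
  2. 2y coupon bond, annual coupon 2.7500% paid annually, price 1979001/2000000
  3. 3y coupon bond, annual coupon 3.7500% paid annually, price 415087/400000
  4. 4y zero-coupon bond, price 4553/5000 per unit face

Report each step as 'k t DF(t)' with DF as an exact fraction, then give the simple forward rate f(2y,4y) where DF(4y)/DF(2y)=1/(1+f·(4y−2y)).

1 1 9609/10000
2 2 9373/10000
3 3 2329/2500
4 4 4553/5000
f(2y,4y) = ((9373/10000)/(4553/5000) − 1)/(2) = 267/18212 ≈ 1.4661%

step 1 [1y] bond c/1=1/16: DF=(163353/160000 − 1/16·(0))/(1+1/16) = 9609/10000 ≈ 0.960900
step 2 [2y] bond c/1=11/400: DF=(1979001/2000000 − 11/400·(0.960900))/(1+11/400) = 9373/10000 ≈ 0.937300
step 3 [3y] bond c/1=3/80: DF=(415087/400000 − 3/80·(0.960900+0.937300))/(1+3/80) = 2329/2500 ≈ 0.931600
step 4 [4y] zero: DF = P = 4553/5000 ≈ 0.910600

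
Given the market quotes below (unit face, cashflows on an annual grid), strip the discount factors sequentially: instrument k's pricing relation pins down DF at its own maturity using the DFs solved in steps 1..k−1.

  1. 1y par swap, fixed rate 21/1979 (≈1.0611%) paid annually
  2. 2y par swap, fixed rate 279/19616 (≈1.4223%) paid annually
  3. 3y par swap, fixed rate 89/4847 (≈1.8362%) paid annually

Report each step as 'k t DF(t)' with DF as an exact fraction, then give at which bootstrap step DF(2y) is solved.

step 1 [1y] swap r/1=21/1979: DF=(1 − 21/1979·(0))/(1+21/1979) = 1979/2000 ≈ 0.989500
step 2 [2y] swap r/1=279/19616: DF=(1 − 279/19616·(0.989500))/(1+279/19616) = 9721/10000 ≈ 0.972100
step 3 [3y] swap r/1=89/4847: DF=(1 − 89/4847·(0.989500+0.972100))/(1+89/4847) = 4733/5000 ≈ 0.946600

1 1 1979/2000
2 2 9721/10000
3 3 4733/5000
DF(2y) is solved at step 2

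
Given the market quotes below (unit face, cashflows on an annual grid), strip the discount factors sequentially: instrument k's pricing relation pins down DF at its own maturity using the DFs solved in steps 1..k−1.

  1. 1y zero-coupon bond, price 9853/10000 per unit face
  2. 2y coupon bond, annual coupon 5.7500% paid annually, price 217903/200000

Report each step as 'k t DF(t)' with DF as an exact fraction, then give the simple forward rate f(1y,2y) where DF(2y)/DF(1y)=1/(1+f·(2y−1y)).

step 1 [1y] zero: DF = P = 9853/10000 ≈ 0.985300
step 2 [2y] bond c/1=23/400: DF=(217903/200000 − 23/400·(0.985300))/(1+23/400) = 9767/10000 ≈ 0.976700

1 1 9853/10000
2 2 9767/10000
f(1y,2y) = ((9853/10000)/(9767/10000) − 1)/(1) = 86/9767 ≈ 0.8805%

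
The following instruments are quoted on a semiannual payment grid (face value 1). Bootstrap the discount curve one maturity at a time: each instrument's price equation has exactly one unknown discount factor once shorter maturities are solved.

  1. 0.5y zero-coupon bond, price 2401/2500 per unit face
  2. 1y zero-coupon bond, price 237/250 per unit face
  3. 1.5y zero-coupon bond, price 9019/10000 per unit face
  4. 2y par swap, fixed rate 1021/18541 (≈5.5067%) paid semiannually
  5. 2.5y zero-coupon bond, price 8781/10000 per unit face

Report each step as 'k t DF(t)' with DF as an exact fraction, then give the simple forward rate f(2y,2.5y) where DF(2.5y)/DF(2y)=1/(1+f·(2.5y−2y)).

1 1/2 2401/2500
2 1 237/250
3 3/2 9019/10000
4 2 8979/10000
5 5/2 8781/10000
f(2y,2.5y) = ((8979/10000)/(8781/10000) − 1)/(1/2) = 132/2927 ≈ 4.5097%

step 1 [0.5y] zero: DF = P = 2401/2500 ≈ 0.960400
step 2 [1y] zero: DF = P = 237/250 ≈ 0.948000
step 3 [1.5y] zero: DF = P = 9019/10000 ≈ 0.901900
step 4 [2y] swap r/2=1021/37082: DF=(1 − 1021/37082·(0.960400+0.948000+0.901900))/(1+1021/37082) = 8979/10000 ≈ 0.897900
step 5 [2.5y] zero: DF = P = 8781/10000 ≈ 0.878100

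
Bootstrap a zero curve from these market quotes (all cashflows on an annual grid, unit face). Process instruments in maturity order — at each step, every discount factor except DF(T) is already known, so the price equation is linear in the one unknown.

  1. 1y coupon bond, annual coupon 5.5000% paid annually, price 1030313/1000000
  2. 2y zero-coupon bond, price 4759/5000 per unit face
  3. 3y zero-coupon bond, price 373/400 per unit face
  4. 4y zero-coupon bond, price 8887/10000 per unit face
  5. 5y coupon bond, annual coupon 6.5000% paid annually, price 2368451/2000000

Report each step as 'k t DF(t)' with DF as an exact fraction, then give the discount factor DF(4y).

step 1 [1y] bond c/1=11/200: DF=(1030313/1000000 − 11/200·(0))/(1+11/200) = 4883/5000 ≈ 0.976600
step 2 [2y] zero: DF = P = 4759/5000 ≈ 0.951800
step 3 [3y] zero: DF = P = 373/400 ≈ 0.932500
step 4 [4y] zero: DF = P = 8887/10000 ≈ 0.888700
step 5 [5y] bond c/1=13/200: DF=(2368451/2000000 − 13/200·(0.976600+0.951800+0.932500+0.888700))/(1+13/200) = 8831/10000 ≈ 0.883100

1 1 4883/5000
2 2 4759/5000
3 3 373/400
4 4 8887/10000
5 5 8831/10000
DF(4y) = 8887/10000 ≈ 0.888700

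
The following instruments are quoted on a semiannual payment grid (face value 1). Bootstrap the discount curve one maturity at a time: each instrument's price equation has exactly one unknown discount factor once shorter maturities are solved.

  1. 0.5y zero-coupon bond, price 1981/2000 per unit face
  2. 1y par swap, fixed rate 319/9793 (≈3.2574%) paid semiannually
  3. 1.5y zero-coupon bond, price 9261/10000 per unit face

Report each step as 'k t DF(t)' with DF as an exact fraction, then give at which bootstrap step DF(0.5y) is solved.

1 1/2 1981/2000
2 1 9681/10000
3 3/2 9261/10000
DF(0.5y) is solved at step 1

step 1 [0.5y] zero: DF = P = 1981/2000 ≈ 0.990500
step 2 [1y] swap r/2=319/19586: DF=(1 − 319/19586·(0.990500))/(1+319/19586) = 9681/10000 ≈ 0.968100
step 3 [1.5y] zero: DF = P = 9261/10000 ≈ 0.926100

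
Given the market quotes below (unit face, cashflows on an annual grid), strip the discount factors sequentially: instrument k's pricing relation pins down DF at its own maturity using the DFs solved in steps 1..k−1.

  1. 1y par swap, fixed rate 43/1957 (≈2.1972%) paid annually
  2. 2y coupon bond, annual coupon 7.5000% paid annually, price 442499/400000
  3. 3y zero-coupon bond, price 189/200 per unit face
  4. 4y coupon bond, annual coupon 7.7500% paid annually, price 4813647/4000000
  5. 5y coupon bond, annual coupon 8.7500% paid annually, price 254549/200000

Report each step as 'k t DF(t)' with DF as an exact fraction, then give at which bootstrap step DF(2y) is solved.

step 1 [1y] swap r/1=43/1957: DF=(1 − 43/1957·(0))/(1+43/1957) = 1957/2000 ≈ 0.978500
step 2 [2y] bond c/1=3/40: DF=(442499/400000 − 3/40·(0.978500))/(1+3/40) = 1201/1250 ≈ 0.960800
step 3 [3y] zero: DF = P = 189/200 ≈ 0.945000
step 4 [4y] bond c/1=31/400: DF=(4813647/4000000 − 31/400·(0.978500+0.960800+0.945000))/(1+31/400) = 4547/5000 ≈ 0.909400
step 5 [5y] bond c/1=7/80: DF=(254549/200000 − 7/80·(0.978500+0.960800+0.945000+0.909400))/(1+7/80) = 8651/10000 ≈ 0.865100

1 1 1957/2000
2 2 1201/1250
3 3 189/200
4 4 4547/5000
5 5 8651/10000
DF(2y) is solved at step 2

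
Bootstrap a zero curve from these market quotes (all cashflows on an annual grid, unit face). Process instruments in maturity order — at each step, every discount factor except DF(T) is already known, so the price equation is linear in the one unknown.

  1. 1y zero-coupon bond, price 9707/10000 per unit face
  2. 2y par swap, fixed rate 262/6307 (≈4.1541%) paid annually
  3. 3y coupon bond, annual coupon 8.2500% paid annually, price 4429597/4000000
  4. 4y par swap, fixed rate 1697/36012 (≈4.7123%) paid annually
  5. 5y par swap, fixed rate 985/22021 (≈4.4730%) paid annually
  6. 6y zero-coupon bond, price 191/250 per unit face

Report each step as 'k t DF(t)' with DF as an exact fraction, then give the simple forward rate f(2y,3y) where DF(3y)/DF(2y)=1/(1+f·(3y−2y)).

1 1 9707/10000
2 2 4607/5000
3 3 2197/2500
4 4 8303/10000
5 5 803/1000
6 6 191/250
f(2y,3y) = ((4607/5000)/(2197/2500) − 1)/(1) = 213/4394 ≈ 4.8475%

step 1 [1y] zero: DF = P = 9707/10000 ≈ 0.970700
step 2 [2y] swap r/1=262/6307: DF=(1 − 262/6307·(0.970700))/(1+262/6307) = 4607/5000 ≈ 0.921400
step 3 [3y] bond c/1=33/400: DF=(4429597/4000000 − 33/400·(0.970700+0.921400))/(1+33/400) = 2197/2500 ≈ 0.878800
step 4 [4y] swap r/1=1697/36012: DF=(1 − 1697/36012·(0.970700+0.921400+0.878800))/(1+1697/36012) = 8303/10000 ≈ 0.830300
step 5 [5y] swap r/1=985/22021: DF=(1 − 985/22021·(0.970700+0.921400+0.878800+0.830300))/(1+985/22021) = 803/1000 ≈ 0.803000
step 6 [6y] zero: DF = P = 191/250 ≈ 0.764000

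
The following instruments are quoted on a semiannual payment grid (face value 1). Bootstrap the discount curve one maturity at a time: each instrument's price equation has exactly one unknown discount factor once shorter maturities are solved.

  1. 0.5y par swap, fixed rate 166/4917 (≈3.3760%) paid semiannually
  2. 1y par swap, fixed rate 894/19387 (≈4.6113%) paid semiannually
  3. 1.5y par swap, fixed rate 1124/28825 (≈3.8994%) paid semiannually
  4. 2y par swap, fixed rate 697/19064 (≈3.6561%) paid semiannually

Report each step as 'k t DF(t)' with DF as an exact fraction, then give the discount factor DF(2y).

step 1 [0.5y] swap r/2=83/4917: DF=(1 − 83/4917·(0))/(1+83/4917) = 4917/5000 ≈ 0.983400
step 2 [1y] swap r/2=447/19387: DF=(1 − 447/19387·(0.983400))/(1+447/19387) = 9553/10000 ≈ 0.955300
step 3 [1.5y] swap r/2=562/28825: DF=(1 − 562/28825·(0.983400+0.955300))/(1+562/28825) = 4719/5000 ≈ 0.943800
step 4 [2y] swap r/2=697/38128: DF=(1 − 697/38128·(0.983400+0.955300+0.943800))/(1+697/38128) = 9303/10000 ≈ 0.930300

1 1/2 4917/5000
2 1 9553/10000
3 3/2 4719/5000
4 2 9303/10000
DF(2y) = 9303/10000 ≈ 0.930300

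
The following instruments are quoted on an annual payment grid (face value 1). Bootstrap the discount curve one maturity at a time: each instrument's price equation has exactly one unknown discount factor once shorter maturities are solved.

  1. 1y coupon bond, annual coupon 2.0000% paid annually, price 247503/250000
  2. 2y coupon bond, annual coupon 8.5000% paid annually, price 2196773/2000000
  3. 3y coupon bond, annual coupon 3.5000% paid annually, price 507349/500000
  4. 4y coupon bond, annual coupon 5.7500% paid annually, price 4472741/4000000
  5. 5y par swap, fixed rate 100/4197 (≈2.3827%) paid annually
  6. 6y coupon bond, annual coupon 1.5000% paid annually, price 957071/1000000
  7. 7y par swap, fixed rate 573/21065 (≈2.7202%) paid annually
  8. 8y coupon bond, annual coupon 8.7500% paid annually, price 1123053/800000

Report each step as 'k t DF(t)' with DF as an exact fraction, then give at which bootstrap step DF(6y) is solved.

1 1 4853/5000
2 2 9363/10000
3 3 9159/10000
4 4 9039/10000
5 5 89/100
6 6 8747/10000
7 7 8281/10000
8 8 489/625
DF(6y) is solved at step 6

step 1 [1y] bond c/1=1/50: DF=(247503/250000 − 1/50·(0))/(1+1/50) = 4853/5000 ≈ 0.970600
step 2 [2y] bond c/1=17/200: DF=(2196773/2000000 − 17/200·(0.970600))/(1+17/200) = 9363/10000 ≈ 0.936300
step 3 [3y] bond c/1=7/200: DF=(507349/500000 − 7/200·(0.970600+0.936300))/(1+7/200) = 9159/10000 ≈ 0.915900
step 4 [4y] bond c/1=23/400: DF=(4472741/4000000 − 23/400·(0.970600+0.936300+0.915900))/(1+23/400) = 9039/10000 ≈ 0.903900
step 5 [5y] swap r/1=100/4197: DF=(1 − 100/4197·(0.970600+0.936300+0.915900+0.903900))/(1+100/4197) = 89/100 ≈ 0.890000
step 6 [6y] bond c/1=3/200: DF=(957071/1000000 − 3/200·(0.970600+0.936300+0.915900+0.903900+0.890000))/(1+3/200) = 8747/10000 ≈ 0.874700
step 7 [7y] swap r/1=573/21065: DF=(1 − 573/21065·(0.970600+0.936300+0.915900+0.903900+0.890000+0.874700))/(1+573/21065) = 8281/10000 ≈ 0.828100
step 8 [8y] bond c/1=7/80: DF=(1123053/800000 − 7/80·(0.970600+0.936300+0.915900+0.903900+0.890000+0.874700+0.828100))/(1+7/80) = 489/625 ≈ 0.782400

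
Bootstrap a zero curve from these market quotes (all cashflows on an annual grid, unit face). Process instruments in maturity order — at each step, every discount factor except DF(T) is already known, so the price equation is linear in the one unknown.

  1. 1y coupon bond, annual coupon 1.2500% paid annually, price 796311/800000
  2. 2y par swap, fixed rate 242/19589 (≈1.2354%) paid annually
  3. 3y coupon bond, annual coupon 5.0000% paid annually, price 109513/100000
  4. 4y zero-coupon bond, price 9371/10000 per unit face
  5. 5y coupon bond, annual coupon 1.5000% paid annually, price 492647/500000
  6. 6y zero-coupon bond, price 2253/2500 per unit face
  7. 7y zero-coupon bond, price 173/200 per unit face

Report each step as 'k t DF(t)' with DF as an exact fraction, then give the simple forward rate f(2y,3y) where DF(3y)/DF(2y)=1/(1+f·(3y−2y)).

1 1 9831/10000
2 2 4879/5000
3 3 9497/10000
4 4 9371/10000
5 5 9139/10000
6 6 2253/2500
7 7 173/200
f(2y,3y) = ((4879/5000)/(9497/10000) − 1)/(1) = 261/9497 ≈ 2.7482%

step 1 [1y] bond c/1=1/80: DF=(796311/800000 − 1/80·(0))/(1+1/80) = 9831/10000 ≈ 0.983100
step 2 [2y] swap r/1=242/19589: DF=(1 − 242/19589·(0.983100))/(1+242/19589) = 4879/5000 ≈ 0.975800
step 3 [3y] bond c/1=1/20: DF=(109513/100000 − 1/20·(0.983100+0.975800))/(1+1/20) = 9497/10000 ≈ 0.949700
step 4 [4y] zero: DF = P = 9371/10000 ≈ 0.937100
step 5 [5y] bond c/1=3/200: DF=(492647/500000 − 3/200·(0.983100+0.975800+0.949700+0.937100))/(1+3/200) = 9139/10000 ≈ 0.913900
step 6 [6y] zero: DF = P = 2253/2500 ≈ 0.901200
step 7 [7y] zero: DF = P = 173/200 ≈ 0.865000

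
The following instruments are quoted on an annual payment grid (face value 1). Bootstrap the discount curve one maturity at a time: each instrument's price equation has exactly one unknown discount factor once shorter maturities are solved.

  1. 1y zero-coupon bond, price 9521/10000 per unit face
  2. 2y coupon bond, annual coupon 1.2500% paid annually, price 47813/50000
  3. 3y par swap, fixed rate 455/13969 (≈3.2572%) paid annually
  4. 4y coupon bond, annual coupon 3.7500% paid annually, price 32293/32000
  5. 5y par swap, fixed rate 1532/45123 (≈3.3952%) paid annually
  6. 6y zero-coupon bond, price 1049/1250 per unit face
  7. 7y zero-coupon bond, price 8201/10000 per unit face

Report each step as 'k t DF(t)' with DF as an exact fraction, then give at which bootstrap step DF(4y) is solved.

1 1 9521/10000
2 2 9327/10000
3 3 909/1000
4 4 8717/10000
5 5 2117/2500
6 6 1049/1250
7 7 8201/10000
DF(4y) is solved at step 4

step 1 [1y] zero: DF = P = 9521/10000 ≈ 0.952100
step 2 [2y] bond c/1=1/80: DF=(47813/50000 − 1/80·(0.952100))/(1+1/80) = 9327/10000 ≈ 0.932700
step 3 [3y] swap r/1=455/13969: DF=(1 − 455/13969·(0.952100+0.932700))/(1+455/13969) = 909/1000 ≈ 0.909000
step 4 [4y] bond c/1=3/80: DF=(32293/32000 − 3/80·(0.952100+0.932700+0.909000))/(1+3/80) = 8717/10000 ≈ 0.871700
step 5 [5y] swap r/1=1532/45123: DF=(1 − 1532/45123·(0.952100+0.932700+0.909000+0.871700))/(1+1532/45123) = 2117/2500 ≈ 0.846800
step 6 [6y] zero: DF = P = 1049/1250 ≈ 0.839200
step 7 [7y] zero: DF = P = 8201/10000 ≈ 0.820100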